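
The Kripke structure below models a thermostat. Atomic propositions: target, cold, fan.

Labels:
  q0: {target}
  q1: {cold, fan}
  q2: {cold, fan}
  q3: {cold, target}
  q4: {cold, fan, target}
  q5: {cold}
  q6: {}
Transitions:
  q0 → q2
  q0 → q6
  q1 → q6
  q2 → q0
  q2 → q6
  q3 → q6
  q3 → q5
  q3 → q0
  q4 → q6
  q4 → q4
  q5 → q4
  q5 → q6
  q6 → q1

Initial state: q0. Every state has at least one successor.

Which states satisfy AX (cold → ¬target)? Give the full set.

{q0, q1, q2, q3, q6}

States satisfying cold → ¬target: {q0, q1, q2, q5, q6}.
States satisfying AX (cold → ¬target): {q0, q1, q2, q3, q6}.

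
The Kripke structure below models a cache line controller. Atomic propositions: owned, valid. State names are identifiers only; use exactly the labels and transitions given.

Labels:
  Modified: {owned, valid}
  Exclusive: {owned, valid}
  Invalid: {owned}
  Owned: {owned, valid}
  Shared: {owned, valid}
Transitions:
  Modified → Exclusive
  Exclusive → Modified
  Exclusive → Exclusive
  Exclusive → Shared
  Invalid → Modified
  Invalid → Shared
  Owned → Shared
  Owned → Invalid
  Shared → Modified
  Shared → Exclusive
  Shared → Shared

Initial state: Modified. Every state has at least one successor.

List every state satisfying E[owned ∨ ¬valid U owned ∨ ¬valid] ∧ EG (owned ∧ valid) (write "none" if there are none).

{Modified, Exclusive, Owned, Shared}

States satisfying owned ∨ ¬valid: {Modified, Exclusive, Invalid, Owned, Shared}.
States satisfying E[owned ∨ ¬valid U owned ∨ ¬valid]: {Modified, Exclusive, Invalid, Owned, Shared}.
States satisfying owned ∧ valid: {Modified, Exclusive, Owned, Shared}.
States satisfying EG (owned ∧ valid): {Modified, Exclusive, Owned, Shared}.
States satisfying E[owned ∨ ¬valid U owned ∨ ¬valid] ∧ EG (owned ∧ valid): {Modified, Exclusive, Owned, Shared}.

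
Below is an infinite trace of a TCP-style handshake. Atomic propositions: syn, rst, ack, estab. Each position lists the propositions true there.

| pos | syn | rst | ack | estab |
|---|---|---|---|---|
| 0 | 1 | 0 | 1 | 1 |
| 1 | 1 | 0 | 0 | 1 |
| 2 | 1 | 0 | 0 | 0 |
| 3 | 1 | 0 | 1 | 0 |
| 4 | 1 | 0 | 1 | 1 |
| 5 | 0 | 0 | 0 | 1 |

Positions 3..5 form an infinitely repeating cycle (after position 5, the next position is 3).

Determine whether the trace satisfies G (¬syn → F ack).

Satisfied

¬syn → F ack holds at every position 0..5, and those are all positions ever visited, so G (¬syn → F ack) holds.
Positions where ¬syn holds: 5.
Check F ack at each: 5→ok.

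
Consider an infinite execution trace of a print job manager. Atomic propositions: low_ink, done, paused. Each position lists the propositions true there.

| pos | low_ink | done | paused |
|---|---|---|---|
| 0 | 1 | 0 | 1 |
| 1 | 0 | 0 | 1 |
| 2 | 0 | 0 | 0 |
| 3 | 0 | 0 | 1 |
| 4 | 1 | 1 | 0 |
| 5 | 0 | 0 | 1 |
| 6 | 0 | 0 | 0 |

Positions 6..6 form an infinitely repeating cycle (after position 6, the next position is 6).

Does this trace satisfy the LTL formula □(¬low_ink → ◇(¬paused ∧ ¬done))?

Holds

¬low_ink → ◇(¬paused ∧ ¬done) holds at every position 0..6, and those are all positions ever visited, so □(¬low_ink → ◇(¬paused ∧ ¬done)) holds.
Positions where ¬low_ink holds: 1, 2, 3, 5, 6.
Check ◇(¬paused ∧ ¬done) at each: 1→ok, 2→ok, 3→ok, 5→ok, 6→ok.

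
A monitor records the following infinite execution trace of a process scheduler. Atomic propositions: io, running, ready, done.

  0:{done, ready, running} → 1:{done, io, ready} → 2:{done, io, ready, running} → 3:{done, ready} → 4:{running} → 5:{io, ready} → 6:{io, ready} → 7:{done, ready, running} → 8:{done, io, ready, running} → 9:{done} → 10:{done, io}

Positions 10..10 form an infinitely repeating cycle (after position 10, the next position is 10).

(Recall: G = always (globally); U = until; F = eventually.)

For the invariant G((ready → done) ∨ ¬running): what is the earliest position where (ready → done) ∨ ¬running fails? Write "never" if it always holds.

never

(ready → done) ∨ ¬running holds at every position 0..10, and those are all the positions the trace ever visits, so the invariant G((ready → done) ∨ ¬running) is never violated.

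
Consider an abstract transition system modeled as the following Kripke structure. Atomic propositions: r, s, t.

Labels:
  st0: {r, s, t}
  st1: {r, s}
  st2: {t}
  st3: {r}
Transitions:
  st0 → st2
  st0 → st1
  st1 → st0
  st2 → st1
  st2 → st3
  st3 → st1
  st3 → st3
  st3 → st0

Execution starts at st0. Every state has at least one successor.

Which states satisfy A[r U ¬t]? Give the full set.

States satisfying r: {st0, st1, st3}.
States satisfying ¬t: {st1, st3}.
States satisfying A[r U ¬t]: {st1, st3}.

{st1, st3}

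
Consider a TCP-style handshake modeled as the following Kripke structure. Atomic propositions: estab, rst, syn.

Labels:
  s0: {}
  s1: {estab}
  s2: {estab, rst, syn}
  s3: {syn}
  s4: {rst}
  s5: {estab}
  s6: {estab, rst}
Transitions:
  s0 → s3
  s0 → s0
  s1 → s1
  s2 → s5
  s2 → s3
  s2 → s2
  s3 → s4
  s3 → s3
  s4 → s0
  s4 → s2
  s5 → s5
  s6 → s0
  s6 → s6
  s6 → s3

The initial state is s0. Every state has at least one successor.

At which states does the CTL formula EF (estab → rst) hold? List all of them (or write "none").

{s0, s2, s3, s4, s6}

States satisfying estab → rst: {s0, s2, s3, s4, s6}.
States satisfying EF (estab → rst): {s0, s2, s3, s4, s6}.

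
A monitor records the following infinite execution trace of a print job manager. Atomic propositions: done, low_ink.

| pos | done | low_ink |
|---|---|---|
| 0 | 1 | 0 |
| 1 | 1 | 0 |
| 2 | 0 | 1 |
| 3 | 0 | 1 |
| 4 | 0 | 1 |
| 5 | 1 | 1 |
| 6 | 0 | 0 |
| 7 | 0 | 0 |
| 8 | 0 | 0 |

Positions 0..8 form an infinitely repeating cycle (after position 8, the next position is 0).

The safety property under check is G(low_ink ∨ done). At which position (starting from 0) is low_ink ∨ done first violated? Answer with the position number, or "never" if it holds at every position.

Check low_ink ∨ done at each position in order: 0 ✓, 1 ✓, 2 ✓, 3 ✓, 4 ✓, 5 ✓.
At position 6 the labels are {}, so low_ink ∨ done is false there. This is the first violation.

6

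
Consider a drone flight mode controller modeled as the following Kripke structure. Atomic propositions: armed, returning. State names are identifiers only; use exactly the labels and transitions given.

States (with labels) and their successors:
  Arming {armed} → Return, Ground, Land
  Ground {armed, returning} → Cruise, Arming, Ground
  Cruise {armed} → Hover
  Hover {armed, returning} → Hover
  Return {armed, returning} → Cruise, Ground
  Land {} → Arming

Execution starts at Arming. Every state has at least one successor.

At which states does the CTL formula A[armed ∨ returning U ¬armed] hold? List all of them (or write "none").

{Land}

States satisfying armed ∨ returning: {Arming, Ground, Cruise, Hover, Return}.
States satisfying ¬armed: {Land}.
States satisfying A[armed ∨ returning U ¬armed]: {Land}.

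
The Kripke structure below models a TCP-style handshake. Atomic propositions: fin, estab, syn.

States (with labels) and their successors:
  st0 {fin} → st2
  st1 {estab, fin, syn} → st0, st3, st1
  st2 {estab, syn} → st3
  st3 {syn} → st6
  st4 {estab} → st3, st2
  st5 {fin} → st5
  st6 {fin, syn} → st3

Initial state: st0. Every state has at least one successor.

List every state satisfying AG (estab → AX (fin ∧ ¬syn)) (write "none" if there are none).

States satisfying estab → AX (fin ∧ ¬syn): {st0, st3, st5, st6}.
States satisfying AG (estab → AX (fin ∧ ¬syn)): {st3, st5, st6}.

{st3, st5, st6}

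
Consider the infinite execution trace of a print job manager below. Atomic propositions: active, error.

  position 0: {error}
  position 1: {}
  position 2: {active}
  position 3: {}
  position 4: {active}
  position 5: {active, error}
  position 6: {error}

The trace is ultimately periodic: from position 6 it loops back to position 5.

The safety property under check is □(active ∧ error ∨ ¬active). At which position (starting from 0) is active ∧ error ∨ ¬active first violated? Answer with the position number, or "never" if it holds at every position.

Check active ∧ error ∨ ¬active at each position in order: 0 ✓, 1 ✓.
At position 2 the labels are {active}, so active ∧ error ∨ ¬active is false there. This is the first violation.

2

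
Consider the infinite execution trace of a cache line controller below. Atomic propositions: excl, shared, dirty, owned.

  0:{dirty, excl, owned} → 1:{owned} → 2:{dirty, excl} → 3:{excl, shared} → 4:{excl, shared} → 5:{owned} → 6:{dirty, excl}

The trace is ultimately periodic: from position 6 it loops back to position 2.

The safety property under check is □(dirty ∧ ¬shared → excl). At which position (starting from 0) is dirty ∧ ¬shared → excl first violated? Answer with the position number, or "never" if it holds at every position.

never

dirty ∧ ¬shared → excl holds at every position 0..6, and those are all the positions the trace ever visits, so the invariant □(dirty ∧ ¬shared → excl) is never violated.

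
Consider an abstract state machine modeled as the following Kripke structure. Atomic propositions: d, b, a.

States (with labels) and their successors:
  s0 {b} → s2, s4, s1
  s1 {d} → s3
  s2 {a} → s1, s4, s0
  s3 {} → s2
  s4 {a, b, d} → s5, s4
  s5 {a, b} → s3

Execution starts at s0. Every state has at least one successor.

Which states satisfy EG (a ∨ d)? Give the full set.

{s2, s4}

States satisfying a ∨ d: {s1, s2, s4, s5}.
States satisfying EG (a ∨ d): {s2, s4}.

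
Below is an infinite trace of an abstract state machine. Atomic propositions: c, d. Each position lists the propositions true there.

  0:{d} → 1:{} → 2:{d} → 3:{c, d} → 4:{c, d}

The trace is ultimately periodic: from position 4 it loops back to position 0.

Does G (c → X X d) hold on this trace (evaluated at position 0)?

c → X X d must hold at every position from 0 onward. It fails at position 4, so G (c → X X d) is false.
Positions where c holds: 3, 4.
Check X X d at each: 3→ok, 4→fails.

Violated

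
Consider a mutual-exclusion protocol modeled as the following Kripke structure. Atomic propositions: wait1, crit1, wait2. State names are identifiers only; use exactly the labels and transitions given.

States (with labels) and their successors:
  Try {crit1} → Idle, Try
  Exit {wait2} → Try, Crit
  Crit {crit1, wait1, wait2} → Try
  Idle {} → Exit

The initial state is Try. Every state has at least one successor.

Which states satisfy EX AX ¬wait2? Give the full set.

States satisfying AX ¬wait2: {Try, Crit}.
States satisfying EX AX ¬wait2: {Try, Exit, Crit}.

{Try, Exit, Crit}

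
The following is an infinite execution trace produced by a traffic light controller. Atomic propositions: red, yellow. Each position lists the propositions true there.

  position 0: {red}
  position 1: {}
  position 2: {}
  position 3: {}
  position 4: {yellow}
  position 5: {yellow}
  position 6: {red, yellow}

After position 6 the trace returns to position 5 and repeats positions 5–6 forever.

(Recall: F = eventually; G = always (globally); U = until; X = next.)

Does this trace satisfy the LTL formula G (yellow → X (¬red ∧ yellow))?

yellow → X (¬red ∧ yellow) must hold at every position from 0 onward. It fails at position 5, so G (yellow → X (¬red ∧ yellow)) is false.
Positions where yellow holds: 4, 5, 6.
Check X (¬red ∧ yellow) at each: 4→ok, 5→fails, 6→ok.

Does not hold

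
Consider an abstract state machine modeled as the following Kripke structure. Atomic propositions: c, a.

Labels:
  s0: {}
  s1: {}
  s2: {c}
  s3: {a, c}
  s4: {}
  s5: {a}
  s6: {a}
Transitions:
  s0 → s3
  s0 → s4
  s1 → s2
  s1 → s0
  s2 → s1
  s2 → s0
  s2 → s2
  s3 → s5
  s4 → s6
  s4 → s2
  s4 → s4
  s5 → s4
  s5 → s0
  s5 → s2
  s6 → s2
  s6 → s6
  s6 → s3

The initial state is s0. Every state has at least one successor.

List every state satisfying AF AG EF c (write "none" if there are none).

States satisfying AG EF c: {s0, s1, s2, s3, s4, s5, s6}.
States satisfying AF AG EF c: {s0, s1, s2, s3, s4, s5, s6}.

{s0, s1, s2, s3, s4, s5, s6}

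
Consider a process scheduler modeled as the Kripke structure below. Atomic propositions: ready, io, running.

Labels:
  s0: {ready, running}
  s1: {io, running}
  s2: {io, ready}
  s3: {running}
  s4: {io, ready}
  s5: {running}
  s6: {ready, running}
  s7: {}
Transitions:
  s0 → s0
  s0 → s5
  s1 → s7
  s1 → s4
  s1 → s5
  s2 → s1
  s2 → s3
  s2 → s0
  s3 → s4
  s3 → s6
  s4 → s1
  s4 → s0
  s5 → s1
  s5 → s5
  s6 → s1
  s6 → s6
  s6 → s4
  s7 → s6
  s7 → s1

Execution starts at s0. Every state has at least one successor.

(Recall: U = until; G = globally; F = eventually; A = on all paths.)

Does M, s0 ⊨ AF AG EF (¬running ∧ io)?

States satisfying AG EF (¬running ∧ io): {s0, s1, s2, s3, s4, s5, s6, s7}.
States satisfying AF AG EF (¬running ∧ io): {s0, s1, s2, s3, s4, s5, s6, s7}.
s0 ∈ Sat(AF AG EF (¬running ∧ io)).

Yes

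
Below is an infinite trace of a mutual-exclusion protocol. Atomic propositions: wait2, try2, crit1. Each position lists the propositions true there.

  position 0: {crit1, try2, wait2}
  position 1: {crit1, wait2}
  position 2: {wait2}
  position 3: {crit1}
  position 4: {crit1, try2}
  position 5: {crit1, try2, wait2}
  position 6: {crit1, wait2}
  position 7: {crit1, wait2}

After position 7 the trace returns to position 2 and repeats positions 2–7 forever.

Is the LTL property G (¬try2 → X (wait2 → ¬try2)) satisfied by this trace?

¬try2 → X (wait2 → ¬try2) holds at every position 0..7, and those are all positions ever visited, so G (¬try2 → X (wait2 → ¬try2)) holds.
Positions where ¬try2 holds: 1, 2, 3, 6, 7.
Check X (wait2 → ¬try2) at each: 1→ok, 2→ok, 3→ok, 6→ok, 7→ok.

Yes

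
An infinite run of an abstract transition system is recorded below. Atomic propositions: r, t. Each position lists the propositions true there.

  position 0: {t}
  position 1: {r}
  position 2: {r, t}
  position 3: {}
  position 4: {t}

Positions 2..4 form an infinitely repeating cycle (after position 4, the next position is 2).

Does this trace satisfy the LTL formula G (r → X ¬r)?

Does not hold

r → X ¬r must hold at every position from 0 onward. It fails at position 1, so G (r → X ¬r) is false.
Positions where r holds: 1, 2.
Check X ¬r at each: 1→fails, 2→ok.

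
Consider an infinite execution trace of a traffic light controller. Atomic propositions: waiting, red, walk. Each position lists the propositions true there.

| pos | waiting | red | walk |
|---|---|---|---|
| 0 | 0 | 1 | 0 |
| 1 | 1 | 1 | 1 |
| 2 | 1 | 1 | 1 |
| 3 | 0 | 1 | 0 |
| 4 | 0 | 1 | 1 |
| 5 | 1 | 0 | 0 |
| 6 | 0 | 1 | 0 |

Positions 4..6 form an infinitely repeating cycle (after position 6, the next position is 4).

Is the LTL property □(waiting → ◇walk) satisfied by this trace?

waiting → ◇walk holds at every position 0..6, and those are all positions ever visited, so □(waiting → ◇walk) holds.
Positions where waiting holds: 1, 2, 5.
Check ◇walk at each: 1→ok, 2→ok, 5→ok.

Satisfied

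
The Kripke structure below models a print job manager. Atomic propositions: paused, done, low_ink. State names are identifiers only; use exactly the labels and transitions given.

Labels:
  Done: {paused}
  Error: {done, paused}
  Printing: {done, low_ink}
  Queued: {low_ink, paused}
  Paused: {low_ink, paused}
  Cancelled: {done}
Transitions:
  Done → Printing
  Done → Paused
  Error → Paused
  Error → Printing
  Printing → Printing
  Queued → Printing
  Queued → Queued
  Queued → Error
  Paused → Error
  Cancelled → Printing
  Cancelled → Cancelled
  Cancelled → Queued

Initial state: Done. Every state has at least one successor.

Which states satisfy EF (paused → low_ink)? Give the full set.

States satisfying paused → low_ink: {Printing, Queued, Paused, Cancelled}.
States satisfying EF (paused → low_ink): {Done, Error, Printing, Queued, Paused, Cancelled}.

{Done, Error, Printing, Queued, Paused, Cancelled}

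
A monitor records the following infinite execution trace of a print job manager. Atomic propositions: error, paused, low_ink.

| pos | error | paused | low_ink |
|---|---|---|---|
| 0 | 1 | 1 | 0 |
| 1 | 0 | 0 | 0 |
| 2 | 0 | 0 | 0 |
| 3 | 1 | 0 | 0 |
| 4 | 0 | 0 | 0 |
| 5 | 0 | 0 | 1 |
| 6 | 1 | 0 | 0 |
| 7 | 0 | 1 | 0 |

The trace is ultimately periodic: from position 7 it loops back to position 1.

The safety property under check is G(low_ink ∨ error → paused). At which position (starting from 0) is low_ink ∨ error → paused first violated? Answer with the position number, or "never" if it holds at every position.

Check low_ink ∨ error → paused at each position in order: 0 ✓, 1 ✓, 2 ✓.
At position 3 the labels are {error}, so low_ink ∨ error → paused is false there. This is the first violation.

3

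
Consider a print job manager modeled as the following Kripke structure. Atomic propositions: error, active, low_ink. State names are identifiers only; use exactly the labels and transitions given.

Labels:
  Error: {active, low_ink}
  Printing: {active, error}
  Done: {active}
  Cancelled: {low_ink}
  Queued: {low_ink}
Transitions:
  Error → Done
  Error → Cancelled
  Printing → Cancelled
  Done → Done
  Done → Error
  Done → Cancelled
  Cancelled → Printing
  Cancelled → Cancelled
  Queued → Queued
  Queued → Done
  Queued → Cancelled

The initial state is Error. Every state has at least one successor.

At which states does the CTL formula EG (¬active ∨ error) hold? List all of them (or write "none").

States satisfying ¬active ∨ error: {Printing, Cancelled, Queued}.
States satisfying EG (¬active ∨ error): {Printing, Cancelled, Queued}.

{Printing, Cancelled, Queued}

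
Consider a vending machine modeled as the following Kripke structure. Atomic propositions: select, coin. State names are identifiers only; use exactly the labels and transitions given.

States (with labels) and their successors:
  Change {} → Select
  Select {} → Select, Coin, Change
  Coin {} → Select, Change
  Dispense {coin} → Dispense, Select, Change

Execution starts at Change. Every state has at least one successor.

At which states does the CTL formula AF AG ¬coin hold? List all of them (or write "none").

{Change, Select, Coin}

States satisfying AG ¬coin: {Change, Select, Coin}.
States satisfying AF AG ¬coin: {Change, Select, Coin}.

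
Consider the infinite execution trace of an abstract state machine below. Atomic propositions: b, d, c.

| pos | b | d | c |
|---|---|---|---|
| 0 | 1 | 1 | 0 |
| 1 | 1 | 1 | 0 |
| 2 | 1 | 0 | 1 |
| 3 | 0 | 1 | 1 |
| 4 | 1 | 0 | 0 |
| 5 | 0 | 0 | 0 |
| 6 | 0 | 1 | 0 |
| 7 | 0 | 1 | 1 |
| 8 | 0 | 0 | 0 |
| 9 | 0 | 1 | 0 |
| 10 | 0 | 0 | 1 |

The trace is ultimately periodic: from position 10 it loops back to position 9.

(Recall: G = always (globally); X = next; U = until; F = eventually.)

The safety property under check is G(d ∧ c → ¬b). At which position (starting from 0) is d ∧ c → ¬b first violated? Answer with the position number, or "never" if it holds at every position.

never

d ∧ c → ¬b holds at every position 0..10, and those are all the positions the trace ever visits, so the invariant G(d ∧ c → ¬b) is never violated.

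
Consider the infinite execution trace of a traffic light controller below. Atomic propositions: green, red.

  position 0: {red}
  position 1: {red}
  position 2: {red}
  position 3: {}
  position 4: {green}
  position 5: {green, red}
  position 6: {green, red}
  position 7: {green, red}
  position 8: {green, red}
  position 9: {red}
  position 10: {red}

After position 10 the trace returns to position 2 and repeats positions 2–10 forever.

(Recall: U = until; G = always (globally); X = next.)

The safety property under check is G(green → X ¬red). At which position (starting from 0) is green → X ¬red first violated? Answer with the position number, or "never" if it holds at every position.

4

Check green → X ¬red at each position in order: 0 ✓, 1 ✓, 2 ✓, 3 ✓.
At position 4 the labels are {green} and the next position 5 has {green, red}, so green → X ¬red is false there. This is the first violation.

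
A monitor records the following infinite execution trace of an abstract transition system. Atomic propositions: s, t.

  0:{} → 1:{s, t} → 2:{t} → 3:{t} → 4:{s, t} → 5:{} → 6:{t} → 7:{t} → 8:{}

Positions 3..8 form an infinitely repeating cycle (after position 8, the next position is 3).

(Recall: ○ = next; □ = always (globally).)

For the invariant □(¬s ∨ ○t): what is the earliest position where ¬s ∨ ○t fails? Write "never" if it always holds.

4

Check ¬s ∨ ○t at each position in order: 0 ✓, 1 ✓, 2 ✓, 3 ✓.
At position 4 the labels are {s, t} and the next position 5 has {}, so ¬s ∨ ○t is false there. This is the first violation.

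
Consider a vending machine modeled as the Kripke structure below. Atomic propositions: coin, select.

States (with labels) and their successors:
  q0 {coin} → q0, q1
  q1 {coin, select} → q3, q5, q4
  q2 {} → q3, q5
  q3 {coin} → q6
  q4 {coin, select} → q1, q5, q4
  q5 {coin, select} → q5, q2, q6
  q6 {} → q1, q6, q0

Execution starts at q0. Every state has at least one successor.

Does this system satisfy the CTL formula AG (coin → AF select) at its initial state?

No

States satisfying coin → AF select: {q1, q2, q4, q5, q6}.
States satisfying AG (coin → AF select): ∅.
q0 is reachable from q0 and violates coin → AF select, so AG fails at q0.
q0 ∉ Sat(AG (coin → AF select)).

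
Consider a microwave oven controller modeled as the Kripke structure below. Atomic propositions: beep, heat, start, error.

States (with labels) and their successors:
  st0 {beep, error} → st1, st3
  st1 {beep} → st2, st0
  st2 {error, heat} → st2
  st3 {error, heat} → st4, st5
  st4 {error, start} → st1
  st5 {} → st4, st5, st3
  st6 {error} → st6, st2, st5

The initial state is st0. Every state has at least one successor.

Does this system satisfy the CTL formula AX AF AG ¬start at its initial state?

Does not hold

States satisfying AF AG ¬start: {st2}.
States satisfying AX AF AG ¬start: {st2}.
st0 ∉ Sat(AX AF AG ¬start).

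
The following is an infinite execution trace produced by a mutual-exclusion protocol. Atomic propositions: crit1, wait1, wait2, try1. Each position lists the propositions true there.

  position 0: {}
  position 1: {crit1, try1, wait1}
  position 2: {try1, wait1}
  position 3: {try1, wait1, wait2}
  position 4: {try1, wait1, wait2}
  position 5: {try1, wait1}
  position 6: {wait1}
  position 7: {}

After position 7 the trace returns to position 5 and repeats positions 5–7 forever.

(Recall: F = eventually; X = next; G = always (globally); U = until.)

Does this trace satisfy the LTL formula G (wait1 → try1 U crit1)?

Violated

wait1 → try1 U crit1 must hold at every position from 0 onward. It fails at position 2, so G (wait1 → try1 U crit1) is false.
Positions where wait1 holds: 1, 2, 3, 4, 5, 6.
Check try1 U crit1 at each: 1→ok, 2→fails, 3→fails, 4→fails, 5→fails, 6→fails.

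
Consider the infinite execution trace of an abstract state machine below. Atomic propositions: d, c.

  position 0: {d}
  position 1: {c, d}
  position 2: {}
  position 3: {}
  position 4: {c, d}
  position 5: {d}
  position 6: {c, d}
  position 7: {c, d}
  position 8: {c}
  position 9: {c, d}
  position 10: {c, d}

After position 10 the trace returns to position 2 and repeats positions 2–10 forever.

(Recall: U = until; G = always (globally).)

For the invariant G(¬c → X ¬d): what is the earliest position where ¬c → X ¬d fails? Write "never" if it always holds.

0

At position 0 the labels are {d} and the next position 1 has {c, d}, so ¬c → X ¬d is false there. This is the first violation.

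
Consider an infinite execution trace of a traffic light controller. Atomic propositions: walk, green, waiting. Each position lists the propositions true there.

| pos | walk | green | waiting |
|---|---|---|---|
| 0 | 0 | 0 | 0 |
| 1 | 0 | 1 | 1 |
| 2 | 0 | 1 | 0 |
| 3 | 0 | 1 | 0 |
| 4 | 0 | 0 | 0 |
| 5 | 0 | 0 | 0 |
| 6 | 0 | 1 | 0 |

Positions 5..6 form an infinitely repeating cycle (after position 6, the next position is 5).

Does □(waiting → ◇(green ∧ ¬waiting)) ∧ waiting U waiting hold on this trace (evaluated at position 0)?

waiting → ◇(green ∧ ¬waiting) holds at every position 0..6, and those are all positions ever visited, so □(waiting → ◇(green ∧ ¬waiting)) holds.
Positions where waiting holds: 1.
Check ◇(green ∧ ¬waiting) at each: 1→ok.
Walking from position 0: at position 0, waiting has not yet held and waiting fails, so waiting U waiting is false.
At position 0: □(waiting → ◇(green ∧ ¬waiting)) is true; waiting U waiting is false; so □(waiting → ◇(green ∧ ¬waiting)) ∧ waiting U waiting is false.

No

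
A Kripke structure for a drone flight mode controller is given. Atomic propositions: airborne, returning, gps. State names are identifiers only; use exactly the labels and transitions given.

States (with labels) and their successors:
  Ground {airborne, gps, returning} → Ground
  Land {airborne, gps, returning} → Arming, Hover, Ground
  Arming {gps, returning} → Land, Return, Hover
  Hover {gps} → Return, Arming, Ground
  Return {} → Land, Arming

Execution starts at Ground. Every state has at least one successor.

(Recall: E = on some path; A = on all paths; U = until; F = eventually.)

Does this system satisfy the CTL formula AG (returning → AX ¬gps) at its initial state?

States satisfying returning → AX ¬gps: {Hover, Return}.
States satisfying AG (returning → AX ¬gps): ∅.
Ground is reachable from Ground and violates returning → AX ¬gps, so AG fails at Ground.
Ground ∉ Sat(AG (returning → AX ¬gps)).

Does not hold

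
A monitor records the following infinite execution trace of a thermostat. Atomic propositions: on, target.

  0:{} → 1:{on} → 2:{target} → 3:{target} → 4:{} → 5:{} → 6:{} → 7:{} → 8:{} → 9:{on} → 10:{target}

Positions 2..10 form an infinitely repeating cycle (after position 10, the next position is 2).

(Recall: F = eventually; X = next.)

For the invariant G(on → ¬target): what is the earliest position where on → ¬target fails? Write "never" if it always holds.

never

on → ¬target holds at every position 0..10, and those are all the positions the trace ever visits, so the invariant G(on → ¬target) is never violated.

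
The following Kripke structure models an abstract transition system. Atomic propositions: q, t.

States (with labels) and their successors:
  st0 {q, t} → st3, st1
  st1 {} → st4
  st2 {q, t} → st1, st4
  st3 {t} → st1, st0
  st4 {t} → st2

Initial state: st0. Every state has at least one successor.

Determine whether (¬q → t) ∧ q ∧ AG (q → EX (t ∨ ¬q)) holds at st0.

States satisfying ¬q: {st1, st3, st4}.
States satisfying ¬q → t: {st0, st2, st3, st4}.
States satisfying (¬q → t) ∧ q: {st0, st2}.
States satisfying q → EX (t ∨ ¬q): {st0, st1, st2, st3, st4}.
States satisfying AG (q → EX (t ∨ ¬q)): {st0, st1, st2, st3, st4}.
States satisfying (¬q → t) ∧ q ∧ AG (q → EX (t ∨ ¬q)): {st0, st2}.
st0 ∈ Sat((¬q → t) ∧ q ∧ AG (q → EX (t ∨ ¬q))).

Holds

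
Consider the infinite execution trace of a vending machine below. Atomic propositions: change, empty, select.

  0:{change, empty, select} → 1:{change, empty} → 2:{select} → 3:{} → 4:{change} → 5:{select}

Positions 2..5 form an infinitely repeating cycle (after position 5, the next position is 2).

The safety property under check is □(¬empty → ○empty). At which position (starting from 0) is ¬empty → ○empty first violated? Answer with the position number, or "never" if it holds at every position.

2

Check ¬empty → ○empty at each position in order: 0 ✓, 1 ✓.
At position 2 the labels are {select} and the next position 3 has {}, so ¬empty → ○empty is false there. This is the first violation.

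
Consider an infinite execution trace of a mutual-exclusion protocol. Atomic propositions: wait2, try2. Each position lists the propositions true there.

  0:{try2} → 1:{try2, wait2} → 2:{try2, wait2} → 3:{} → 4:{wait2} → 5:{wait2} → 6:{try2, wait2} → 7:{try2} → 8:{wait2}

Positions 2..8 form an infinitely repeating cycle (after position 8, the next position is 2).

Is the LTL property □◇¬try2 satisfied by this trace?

Yes

◇¬try2 holds at every position 0..8, and those are all positions ever visited, so □◇¬try2 holds.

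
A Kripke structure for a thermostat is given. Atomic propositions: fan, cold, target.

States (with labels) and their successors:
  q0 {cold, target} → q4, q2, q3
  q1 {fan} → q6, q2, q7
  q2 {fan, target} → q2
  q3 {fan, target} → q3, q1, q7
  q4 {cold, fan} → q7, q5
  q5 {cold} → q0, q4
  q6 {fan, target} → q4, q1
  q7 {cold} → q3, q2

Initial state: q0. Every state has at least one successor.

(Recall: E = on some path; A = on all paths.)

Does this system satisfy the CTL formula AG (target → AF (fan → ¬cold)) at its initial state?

States satisfying target → AF (fan → ¬cold): {q0, q1, q2, q3, q4, q5, q6, q7}.
States satisfying AG (target → AF (fan → ¬cold)): {q0, q1, q2, q3, q4, q5, q6, q7}.
Every state reachable from q0 satisfies target → AF (fan → ¬cold).
q0 ∈ Sat(AG (target → AF (fan → ¬cold))).

Satisfied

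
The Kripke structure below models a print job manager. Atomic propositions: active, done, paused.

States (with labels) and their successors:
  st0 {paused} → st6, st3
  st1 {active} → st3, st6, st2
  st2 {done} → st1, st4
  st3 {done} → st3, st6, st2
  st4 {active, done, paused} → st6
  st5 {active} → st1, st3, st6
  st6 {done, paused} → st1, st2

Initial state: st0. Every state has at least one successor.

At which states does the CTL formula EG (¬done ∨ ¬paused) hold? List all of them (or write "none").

States satisfying ¬done ∨ ¬paused: {st0, st1, st2, st3, st5}.
States satisfying EG (¬done ∨ ¬paused): {st0, st1, st2, st3, st5}.

{st0, st1, st2, st3, st5}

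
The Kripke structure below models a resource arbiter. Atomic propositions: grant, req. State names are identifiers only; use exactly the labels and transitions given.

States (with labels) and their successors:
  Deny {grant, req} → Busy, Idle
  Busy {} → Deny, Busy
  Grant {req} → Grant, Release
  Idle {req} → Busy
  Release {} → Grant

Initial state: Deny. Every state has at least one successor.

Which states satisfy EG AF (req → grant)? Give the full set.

States satisfying AF (req → grant): {Deny, Busy, Idle, Release}.
States satisfying EG AF (req → grant): {Deny, Busy, Idle}.

{Deny, Busy, Idle}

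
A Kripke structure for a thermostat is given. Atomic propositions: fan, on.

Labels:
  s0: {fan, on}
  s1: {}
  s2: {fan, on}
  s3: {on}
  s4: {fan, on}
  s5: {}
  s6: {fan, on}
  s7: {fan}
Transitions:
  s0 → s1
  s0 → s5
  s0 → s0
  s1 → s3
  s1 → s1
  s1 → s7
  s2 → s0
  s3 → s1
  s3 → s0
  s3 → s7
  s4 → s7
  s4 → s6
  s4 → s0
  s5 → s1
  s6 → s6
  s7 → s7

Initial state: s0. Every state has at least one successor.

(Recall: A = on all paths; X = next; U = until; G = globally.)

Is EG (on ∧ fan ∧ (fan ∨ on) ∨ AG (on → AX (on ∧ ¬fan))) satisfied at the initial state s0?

States satisfying on ∧ fan ∧ (fan ∨ on) ∨ AG (on → AX (on ∧ ¬fan)): {s0, s2, s4, s6, s7}.
States satisfying EG (on ∧ fan ∧ (fan ∨ on) ∨ AG (on → AX (on ∧ ¬fan))): {s0, s2, s4, s6, s7}.
s0 ∈ Sat(EG (on ∧ fan ∧ (fan ∨ on) ∨ AG (on → AX (on ∧ ¬fan)))).

Satisfied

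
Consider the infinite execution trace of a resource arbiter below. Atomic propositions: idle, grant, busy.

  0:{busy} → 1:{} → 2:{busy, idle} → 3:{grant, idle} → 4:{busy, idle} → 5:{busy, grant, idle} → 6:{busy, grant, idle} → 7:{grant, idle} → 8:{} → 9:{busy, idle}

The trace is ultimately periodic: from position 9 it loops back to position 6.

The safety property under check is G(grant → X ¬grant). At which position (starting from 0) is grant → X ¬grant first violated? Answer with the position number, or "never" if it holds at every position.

Check grant → X ¬grant at each position in order: 0 ✓, 1 ✓, 2 ✓, 3 ✓, 4 ✓.
At position 5 the labels are {busy, grant, idle} and the next position 6 has {busy, grant, idle}, so grant → X ¬grant is false there. This is the first violation.

5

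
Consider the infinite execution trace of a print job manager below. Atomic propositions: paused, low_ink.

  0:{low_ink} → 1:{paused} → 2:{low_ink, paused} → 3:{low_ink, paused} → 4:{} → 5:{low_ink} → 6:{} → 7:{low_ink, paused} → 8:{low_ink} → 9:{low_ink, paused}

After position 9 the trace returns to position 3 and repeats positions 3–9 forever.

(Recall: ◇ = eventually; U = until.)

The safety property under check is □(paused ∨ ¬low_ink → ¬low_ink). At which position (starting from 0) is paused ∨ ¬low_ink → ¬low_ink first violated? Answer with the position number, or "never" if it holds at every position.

Check paused ∨ ¬low_ink → ¬low_ink at each position in order: 0 ✓, 1 ✓.
At position 2 the labels are {low_ink, paused}, so paused ∨ ¬low_ink → ¬low_ink is false there. This is the first violation.

2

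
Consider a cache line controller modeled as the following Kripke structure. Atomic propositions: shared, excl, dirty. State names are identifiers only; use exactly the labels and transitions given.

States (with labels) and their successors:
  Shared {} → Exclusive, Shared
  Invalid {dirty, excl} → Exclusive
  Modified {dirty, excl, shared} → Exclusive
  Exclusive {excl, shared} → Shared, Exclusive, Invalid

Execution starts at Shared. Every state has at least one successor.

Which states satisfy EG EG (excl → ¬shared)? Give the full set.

{Shared}

States satisfying EG (excl → ¬shared): {Shared}.
States satisfying EG EG (excl → ¬shared): {Shared}.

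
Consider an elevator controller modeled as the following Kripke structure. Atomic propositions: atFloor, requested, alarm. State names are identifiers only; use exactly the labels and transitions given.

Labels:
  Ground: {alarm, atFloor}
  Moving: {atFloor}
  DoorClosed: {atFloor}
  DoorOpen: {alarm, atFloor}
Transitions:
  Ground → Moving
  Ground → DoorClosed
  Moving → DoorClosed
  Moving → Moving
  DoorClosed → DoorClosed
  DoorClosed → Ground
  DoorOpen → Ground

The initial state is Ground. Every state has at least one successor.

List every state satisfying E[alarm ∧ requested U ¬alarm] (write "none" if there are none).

{Moving, DoorClosed}

States satisfying alarm ∧ requested: ∅.
States satisfying ¬alarm: {Moving, DoorClosed}.
States satisfying E[alarm ∧ requested U ¬alarm]: {Moving, DoorClosed}.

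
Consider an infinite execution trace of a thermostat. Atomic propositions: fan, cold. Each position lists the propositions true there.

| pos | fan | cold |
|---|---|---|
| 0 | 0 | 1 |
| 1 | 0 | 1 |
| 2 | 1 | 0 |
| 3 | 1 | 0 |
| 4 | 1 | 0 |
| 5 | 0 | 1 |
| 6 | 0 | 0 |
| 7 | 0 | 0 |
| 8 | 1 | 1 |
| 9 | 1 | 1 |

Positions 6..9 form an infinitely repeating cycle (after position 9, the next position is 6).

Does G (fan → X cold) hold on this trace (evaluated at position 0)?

No

fan → X cold must hold at every position from 0 onward. It fails at position 2, so G (fan → X cold) is false.
Positions where fan holds: 2, 3, 4, 8, 9.
Check X cold at each: 2→fails, 3→fails, 4→ok, 8→ok, 9→fails.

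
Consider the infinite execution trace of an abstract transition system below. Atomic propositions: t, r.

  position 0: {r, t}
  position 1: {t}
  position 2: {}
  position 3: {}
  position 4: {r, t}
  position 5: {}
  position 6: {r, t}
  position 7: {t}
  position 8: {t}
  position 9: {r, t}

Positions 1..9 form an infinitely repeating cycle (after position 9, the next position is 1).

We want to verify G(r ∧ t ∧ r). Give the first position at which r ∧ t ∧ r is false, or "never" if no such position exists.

Check r ∧ t ∧ r at each position in order: 0 ✓.
At position 1 the labels are {t}, so r ∧ t ∧ r is false there. This is the first violation.

1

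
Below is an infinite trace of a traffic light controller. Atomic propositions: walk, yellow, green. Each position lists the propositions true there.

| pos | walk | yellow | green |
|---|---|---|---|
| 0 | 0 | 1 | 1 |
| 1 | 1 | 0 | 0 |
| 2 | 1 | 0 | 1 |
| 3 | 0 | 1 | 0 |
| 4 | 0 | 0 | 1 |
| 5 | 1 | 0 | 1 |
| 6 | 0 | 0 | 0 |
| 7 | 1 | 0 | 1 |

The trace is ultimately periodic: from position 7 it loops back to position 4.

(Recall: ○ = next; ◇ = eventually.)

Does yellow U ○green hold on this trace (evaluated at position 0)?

Walking from position 0: ○green first holds at position 1, and yellow holds at every earlier position along the way, so yellow U ○green holds.

Satisfied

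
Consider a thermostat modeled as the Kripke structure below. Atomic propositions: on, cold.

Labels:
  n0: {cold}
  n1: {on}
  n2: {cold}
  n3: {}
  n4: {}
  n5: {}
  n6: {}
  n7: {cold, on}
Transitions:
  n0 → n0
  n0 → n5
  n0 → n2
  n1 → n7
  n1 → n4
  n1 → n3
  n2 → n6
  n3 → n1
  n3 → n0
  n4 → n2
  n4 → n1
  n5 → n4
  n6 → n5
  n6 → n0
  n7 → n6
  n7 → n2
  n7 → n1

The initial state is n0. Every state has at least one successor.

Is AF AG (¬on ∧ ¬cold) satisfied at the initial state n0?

No

States satisfying AG (¬on ∧ ¬cold): ∅.
States satisfying AF AG (¬on ∧ ¬cold): ∅.
There is a path from n0 along which AG (¬on ∧ ¬cold) never holds.
n0 ∉ Sat(AF AG (¬on ∧ ¬cold)).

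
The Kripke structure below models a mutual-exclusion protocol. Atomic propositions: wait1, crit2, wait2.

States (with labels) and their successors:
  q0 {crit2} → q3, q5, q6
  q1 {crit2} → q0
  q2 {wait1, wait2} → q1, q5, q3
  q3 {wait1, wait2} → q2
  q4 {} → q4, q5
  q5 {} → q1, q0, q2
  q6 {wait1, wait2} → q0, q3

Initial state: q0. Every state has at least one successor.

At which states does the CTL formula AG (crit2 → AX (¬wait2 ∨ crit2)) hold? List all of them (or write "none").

none

States satisfying crit2 → AX (¬wait2 ∨ crit2): {q1, q2, q3, q4, q5, q6}.
States satisfying AG (crit2 → AX (¬wait2 ∨ crit2)): ∅.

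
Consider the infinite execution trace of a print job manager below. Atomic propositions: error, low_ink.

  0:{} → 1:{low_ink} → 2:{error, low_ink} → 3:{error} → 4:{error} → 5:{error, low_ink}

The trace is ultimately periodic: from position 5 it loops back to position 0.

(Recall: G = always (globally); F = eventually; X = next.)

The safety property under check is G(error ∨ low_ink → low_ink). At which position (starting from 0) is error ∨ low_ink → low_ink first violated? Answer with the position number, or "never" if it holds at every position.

3

Check error ∨ low_ink → low_ink at each position in order: 0 ✓, 1 ✓, 2 ✓.
At position 3 the labels are {error}, so error ∨ low_ink → low_ink is false there. This is the first violation.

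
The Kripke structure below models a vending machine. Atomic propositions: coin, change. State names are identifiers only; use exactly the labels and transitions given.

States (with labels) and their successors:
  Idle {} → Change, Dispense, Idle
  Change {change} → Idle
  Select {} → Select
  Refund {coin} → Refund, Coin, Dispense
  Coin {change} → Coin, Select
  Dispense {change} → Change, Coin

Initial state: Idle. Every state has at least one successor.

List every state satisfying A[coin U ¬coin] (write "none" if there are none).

{Idle, Change, Select, Coin, Dispense}

States satisfying coin: {Refund}.
States satisfying ¬coin: {Idle, Change, Select, Coin, Dispense}.
States satisfying A[coin U ¬coin]: {Idle, Change, Select, Coin, Dispense}.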